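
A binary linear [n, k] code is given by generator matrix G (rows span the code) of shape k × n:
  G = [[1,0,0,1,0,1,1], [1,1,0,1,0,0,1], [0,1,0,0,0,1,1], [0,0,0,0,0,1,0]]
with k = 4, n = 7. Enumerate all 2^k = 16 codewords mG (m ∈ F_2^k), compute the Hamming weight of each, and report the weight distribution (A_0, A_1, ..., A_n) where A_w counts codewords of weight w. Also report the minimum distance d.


Weight distribution: A_0 = 1, A_1 = 3, A_2 = 4, A_3 = 4, A_4 = 3, A_5 = 1. Minimum distance d = 1.

Enumerate all 2^4 = 16 messages m ∈ F_2^4.
For each, compute codeword c = mG in F_2^7, then tally its weight.
  m = 0000 → c = 0000000, weight = 0.
  m = 1000 → c = 1001011, weight = 4.
  m = 0100 → c = 1101001, weight = 4.
  m = 1100 → c = 0100010, weight = 2.
  m = 0010 → c = 0100011, weight = 3.
  m = 1010 → c = 1101000, weight = 3.
  m = 0110 → c = 1001010, weight = 3.
  m = 1110 → c = 0000001, weight = 1.
  m = 0001 → c = 0000010, weight = 1.
  m = 1001 → c = 1001001, weight = 3.
  m = 0101 → c = 1101011, weight = 5.
  m = 1101 → c = 0100000, weight = 1.
  m = 0011 → c = 0100001, weight = 2.
  m = 1011 → c = 1101010, weight = 4.
  m = 0111 → c = 1001000, weight = 2.
  m = 1111 → c = 0000011, weight = 2.
Tally weights:
  weight 0: 1 codewords.
  weight 1: 3 codewords.
  weight 2: 4 codewords.
  weight 3: 4 codewords.
  weight 4: 3 codewords.
  weight 5: 1 codewords.
Minimum distance d = smallest w > 0 with A_w > 0 = 1.
Sanity: Σ A_w = 16 = 2^4 = 16 ✓.


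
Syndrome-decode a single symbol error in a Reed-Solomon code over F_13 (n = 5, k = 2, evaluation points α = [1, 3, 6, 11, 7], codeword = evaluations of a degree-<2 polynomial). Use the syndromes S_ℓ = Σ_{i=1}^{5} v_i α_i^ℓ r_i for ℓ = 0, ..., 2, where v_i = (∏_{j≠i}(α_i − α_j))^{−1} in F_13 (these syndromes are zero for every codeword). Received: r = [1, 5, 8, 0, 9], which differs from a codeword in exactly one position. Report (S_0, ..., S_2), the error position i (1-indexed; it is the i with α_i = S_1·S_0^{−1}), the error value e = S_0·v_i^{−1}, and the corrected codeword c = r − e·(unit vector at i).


S = (12, 12, 12), error at position 1, error magnitude e = 11, c = [3, 5, 8, 0, 9].

Step 1: column multipliers v_i = (∏_{j≠i}(α_i − α_j))^{−1} mod 13.
  i = 1 (α = 1): (1−3)(1−6)(1−11)(1−7) = (−2)·(−5)·(−10)·(−6) = 600 ≡ 2, so v_1 = 2^{−1} = 7 (mod 13).
  i = 2 (α = 3): (3−1)(3−6)(3−11)(3−7) = 2·(−3)·(−8)·(−4) = −192 ≡ 3, so v_2 = 3^{−1} = 9 (mod 13).
  i = 3 (α = 6): (6−1)(6−3)(6−11)(6−7) = 5·3·(−5)·(−1) = 75 ≡ 10, so v_3 = 10^{−1} = 4 (mod 13).
  i = 4 (α = 11): (11−1)(11−3)(11−6)(11−7) = 10·8·5·4 = 1600 ≡ 1, so v_4 = 1^{−1} = 1 (mod 13).
  i = 5 (α = 7): (7−1)(7−3)(7−6)(7−11) = 6·4·1·(−4) = −96 ≡ 8, so v_5 = 8^{−1} = 5 (mod 13).
  v = [7, 9, 4, 1, 5].
Step 2: syndromes of r = [1, 5, 8, 0, 9] (all sums mod 13).
  S_0 = Σ v_i r_i = 7·1 + 9·5 + 4·8 + 1·0 + 5·9 = 129 ≡ 12.
  S_1 = Σ v_i α_i r_i = 7·1·1 + 9·3·5 + 4·6·8 + 1·11·0 + 5·7·9 = 649 ≡ 12.
  α_i^2 mod 13 = [1, 9, 10, 4, 10].
  S_2 = Σ v_i α_i^2 r_i = 7·1·1 + 9·9·5 + 4·10·8 + 1·4·0 + 5·10·9 = 1182 ≡ 12.
  S = (12, 12, 12) ≠ 0, so r is not a codeword (an error is present).
Step 3: locate the error. For a single error e at position i, S_ℓ = v_i·e·α_i^ℓ, so α_err = S_1/S_0.
  S_0^{−1} = 12^{−1} = 12 (mod 13), so α_err = 12·12 = 144 ≡ 1 = α_1. Error position i = 1.
  Consistency check: S_2/S_1 = 12·12 = 144 ≡ 1 = α_err ✓ (single-error assumption holds).
Step 4: error magnitude e = S_0/v_1 = S_0·∏_{j≠1}(α_1 − α_j) = 12·2 = 24 ≡ 11 (mod 13).
Step 5: correct position 1: c_1 = r_1 − e = 1 − 11 ≡ 3 (mod 13). Hence c = [3, 5, 8, 0, 9].
  Check: interpolating c through the α_i gives m(x) = 2 + 1·x (degree < 2) with m(α_i) = c_i for every i, so c is indeed a codeword.


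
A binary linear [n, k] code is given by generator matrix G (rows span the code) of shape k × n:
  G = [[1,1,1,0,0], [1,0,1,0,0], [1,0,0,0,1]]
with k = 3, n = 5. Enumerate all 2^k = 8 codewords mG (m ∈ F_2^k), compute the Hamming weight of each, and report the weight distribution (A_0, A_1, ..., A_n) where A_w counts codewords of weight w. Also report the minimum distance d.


Weight distribution: A_0 = 1, A_1 = 1, A_2 = 3, A_3 = 3. Minimum distance d = 1.

Enumerate all 2^3 = 8 messages m ∈ F_2^3.
For each, compute codeword c = mG in F_2^5, then tally its weight.
  m = 000 → c = 00000, weight = 0.
  m = 100 → c = 11100, weight = 3.
  m = 010 → c = 10100, weight = 2.
  m = 110 → c = 01000, weight = 1.
  m = 001 → c = 10001, weight = 2.
  m = 101 → c = 01101, weight = 3.
  m = 011 → c = 00101, weight = 2.
  m = 111 → c = 11001, weight = 3.
Tally weights:
  weight 0: 1 codewords.
  weight 1: 1 codewords.
  weight 2: 3 codewords.
  weight 3: 3 codewords.
Minimum distance d = smallest w > 0 with A_w > 0 = 1.
Sanity: Σ A_w = 8 = 2^3 = 8 ✓.


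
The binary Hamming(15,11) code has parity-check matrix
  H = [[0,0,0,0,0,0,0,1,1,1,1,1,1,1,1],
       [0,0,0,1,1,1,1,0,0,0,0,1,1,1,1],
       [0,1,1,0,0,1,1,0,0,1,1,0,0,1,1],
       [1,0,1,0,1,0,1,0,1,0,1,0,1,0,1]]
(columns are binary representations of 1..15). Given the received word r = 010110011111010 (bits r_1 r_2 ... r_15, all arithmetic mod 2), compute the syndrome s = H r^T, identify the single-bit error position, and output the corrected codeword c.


s = (0, 0, 0, 1)^T, error position = 1, corrected codeword c = 110110011111010

Compute s = H r^T mod 2 one row at a time:
  s_1 = 1 + 1 + 1 + 1 + 1 + 0 + 1 + 0 = 6 ≡ 0 (mod 2).
  s_2 = 1 + 1 + 0 + 0 + 1 + 0 + 1 + 0 = 4 ≡ 0 (mod 2).
  s_3 = 1 + 0 + 0 + 0 + 1 + 1 + 1 + 0 = 4 ≡ 0 (mod 2).
  s_4 = 0 + 0 + 1 + 0 + 1 + 1 + 0 + 0 = 3 ≡ 1 (mod 2).
s = (0, 0, 0, 1)^T — this equals column 1 of H (binary 0001), so error is at position 1.
Correct: flip bit 1 of r = 010110011111010 to get c = 110110011111010.


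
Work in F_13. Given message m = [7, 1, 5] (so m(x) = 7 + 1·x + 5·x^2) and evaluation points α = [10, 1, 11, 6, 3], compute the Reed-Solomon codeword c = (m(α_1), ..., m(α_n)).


c = [10, 0, 12, 11, 3]

Message polynomial: m(x) = 7 + 1·x + 5·x^2 (mod 13).
For each evaluation point α_i, compute m(α_i) mod 13:
  α_1 = 10: Horner steps 5 → 12 → 10, so m(10) = 10.
  α_2 = 1: Horner steps 5 → 6 → 0, so m(1) = 0.
  α_3 = 11: Horner steps 5 → 4 → 12, so m(11) = 12.
  α_4 = 6: Horner steps 5 → 5 → 11, so m(6) = 11.
  α_5 = 3: Horner steps 5 → 3 → 3, so m(3) = 3.
Codeword c = [10, 0, 12, 11, 3] ∈ F_13^5.


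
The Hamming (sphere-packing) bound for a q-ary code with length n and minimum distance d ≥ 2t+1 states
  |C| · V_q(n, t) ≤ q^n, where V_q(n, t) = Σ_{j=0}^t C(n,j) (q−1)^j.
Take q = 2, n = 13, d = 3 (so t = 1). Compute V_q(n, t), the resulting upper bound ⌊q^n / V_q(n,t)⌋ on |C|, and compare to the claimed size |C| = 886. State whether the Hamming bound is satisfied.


V_q(n, t) = 14, q^n = 8192, Hamming bound = 585, |C| = 886 > bound (violated).

Step 1: Compute V_q(n, t) = Σ_{j=0}^1 C(n, j) (q−1)^j.
  j = 0: C(13,0)·(1)^0 = 1·1 = 1.
  j = 1: C(13,1)·(1)^1 = 13·1 = 13.
  V_q(n, t) = 1 + 13 = 14.
Step 2: q^n = 2^13 = 8192.
Step 3: Hamming bound ⌊q^n / V_q(n,t)⌋ = ⌊8192/14⌋ = 585.
Step 4: Compare |C| = 886 to 585: violated.
The claimed |C| lies above the Hamming bound, so no 2-ary code of length 13 with d ≥ 3 can have 886 codewords.


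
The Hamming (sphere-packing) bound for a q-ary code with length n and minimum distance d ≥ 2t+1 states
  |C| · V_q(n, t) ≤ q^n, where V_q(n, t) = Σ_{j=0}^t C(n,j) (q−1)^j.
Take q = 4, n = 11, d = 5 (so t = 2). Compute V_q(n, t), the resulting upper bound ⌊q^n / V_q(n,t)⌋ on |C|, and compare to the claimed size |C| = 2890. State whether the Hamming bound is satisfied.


V_q(n, t) = 529, q^n = 4194304, Hamming bound = 7928, |C| = 2890 ≤ bound (satisfied).

Step 1: Compute V_q(n, t) = Σ_{j=0}^2 C(n, j) (q−1)^j.
  j = 0: C(11,0)·(3)^0 = 1·1 = 1.
  j = 1: C(11,1)·(3)^1 = 11·3 = 33.
  j = 2: C(11,2)·(3)^2 = 55·9 = 495.
  V_q(n, t) = 1 + 33 + 495 = 529.
Step 2: q^n = 4^11 = 4194304.
Step 3: Hamming bound ⌊q^n / V_q(n,t)⌋ = ⌊4194304/529⌋ = 7928.
Step 4: Compare |C| = 2890 to 7928: satisfied.
The claimed |C| lies below the Hamming bound.


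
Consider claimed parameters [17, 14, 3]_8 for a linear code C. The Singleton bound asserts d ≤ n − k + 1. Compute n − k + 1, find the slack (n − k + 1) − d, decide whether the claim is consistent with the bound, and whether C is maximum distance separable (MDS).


Singleton RHS = n − k + 1 = 4, slack = 1, bound satisfied, not MDS.

Singleton bound: d ≤ n − k + 1.
Here n = 17, k = 14, so n − k + 1 = 4.
Given d = 3, check d ≤ 4: YES.
Slack = (n − k + 1) − d = 1.
The code is NOT MDS (slack = 1 > 0).
Description: the claimed parameters are [17, 14, 3]_8; such a code would be non-MDS.


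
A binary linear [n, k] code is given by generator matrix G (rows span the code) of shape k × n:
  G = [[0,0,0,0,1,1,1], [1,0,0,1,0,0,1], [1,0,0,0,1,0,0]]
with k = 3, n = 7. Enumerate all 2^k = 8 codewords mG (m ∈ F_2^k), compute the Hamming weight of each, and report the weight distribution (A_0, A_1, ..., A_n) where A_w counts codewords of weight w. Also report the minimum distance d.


Weight distribution: A_0 = 1, A_2 = 2, A_3 = 4, A_4 = 1. Minimum distance d = 2.

Enumerate all 2^3 = 8 messages m ∈ F_2^3.
For each, compute codeword c = mG in F_2^7, then tally its weight.
  m = 000 → c = 0000000, weight = 0.
  m = 100 → c = 0000111, weight = 3.
  m = 010 → c = 1001001, weight = 3.
  m = 110 → c = 1001110, weight = 4.
  m = 001 → c = 1000100, weight = 2.
  m = 101 → c = 1000011, weight = 3.
  m = 011 → c = 0001101, weight = 3.
  m = 111 → c = 0001010, weight = 2.
Tally weights:
  weight 0: 1 codewords.
  weight 2: 2 codewords.
  weight 3: 4 codewords.
  weight 4: 1 codewords.
Minimum distance d = smallest w > 0 with A_w > 0 = 2.
Sanity: Σ A_w = 8 = 2^3 = 8 ✓.


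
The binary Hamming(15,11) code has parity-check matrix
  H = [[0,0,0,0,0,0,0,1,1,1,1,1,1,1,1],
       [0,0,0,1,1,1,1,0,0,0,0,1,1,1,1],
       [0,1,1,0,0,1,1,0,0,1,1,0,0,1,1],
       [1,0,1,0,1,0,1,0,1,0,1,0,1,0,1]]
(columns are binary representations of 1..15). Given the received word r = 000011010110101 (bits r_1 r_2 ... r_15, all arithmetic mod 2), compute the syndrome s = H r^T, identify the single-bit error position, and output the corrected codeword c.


s = (1, 0, 0, 0)^T, error position = 8, corrected codeword c = 000011000110101

Compute s = H r^T mod 2 one row at a time:
  s_1 = 1 + 0 + 1 + 1 + 0 + 1 + 0 + 1 = 5 ≡ 1 (mod 2).
  s_2 = 0 + 1 + 1 + 0 + 0 + 1 + 0 + 1 = 4 ≡ 0 (mod 2).
  s_3 = 0 + 0 + 1 + 0 + 1 + 1 + 0 + 1 = 4 ≡ 0 (mod 2).
  s_4 = 0 + 0 + 1 + 0 + 0 + 1 + 1 + 1 = 4 ≡ 0 (mod 2).
s = (1, 0, 0, 0)^T — this equals column 8 of H (binary 1000), so error is at position 8.
Correct: flip bit 8 of r = 000011010110101 to get c = 000011000110101.


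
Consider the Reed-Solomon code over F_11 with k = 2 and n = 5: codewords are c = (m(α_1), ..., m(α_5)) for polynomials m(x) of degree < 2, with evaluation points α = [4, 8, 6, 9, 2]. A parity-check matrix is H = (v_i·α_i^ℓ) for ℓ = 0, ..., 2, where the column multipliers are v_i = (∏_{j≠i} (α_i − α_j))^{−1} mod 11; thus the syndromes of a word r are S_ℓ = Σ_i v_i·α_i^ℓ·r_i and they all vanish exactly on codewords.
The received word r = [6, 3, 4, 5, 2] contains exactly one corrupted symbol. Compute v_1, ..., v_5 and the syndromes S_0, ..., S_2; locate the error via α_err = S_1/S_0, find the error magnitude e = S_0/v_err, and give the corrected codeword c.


S = (4, 2, 1), error at position 3, error magnitude e = 5, c = [6, 3, 10, 5, 2].

Step 1: column multipliers v_i = (∏_{j≠i}(α_i − α_j))^{−1} mod 11.
  i = 1 (α = 4): (4−8)(4−6)(4−9)(4−2) = (−4)·(−2)·(−5)·2 = −80 ≡ 8, so v_1 = 8^{−1} = 7 (mod 11).
  i = 2 (α = 8): (8−4)(8−6)(8−9)(8−2) = 4·2·(−1)·6 = −48 ≡ 7, so v_2 = 7^{−1} = 8 (mod 11).
  i = 3 (α = 6): (6−4)(6−8)(6−9)(6−2) = 2·(−2)·(−3)·4 = 48 ≡ 4, so v_3 = 4^{−1} = 3 (mod 11).
  i = 4 (α = 9): (9−4)(9−8)(9−6)(9−2) = 5·1·3·7 = 105 ≡ 6, so v_4 = 6^{−1} = 2 (mod 11).
  i = 5 (α = 2): (2−4)(2−8)(2−6)(2−9) = (−2)·(−6)·(−4)·(−7) = 336 ≡ 6, so v_5 = 6^{−1} = 2 (mod 11).
  v = [7, 8, 3, 2, 2].
Step 2: syndromes of r = [6, 3, 4, 5, 2] (all sums mod 11).
  S_0 = Σ v_i r_i = 7·6 + 8·3 + 3·4 + 2·5 + 2·2 = 92 ≡ 4.
  S_1 = Σ v_i α_i r_i = 7·4·6 + 8·8·3 + 3·6·4 + 2·9·5 + 2·2·2 = 530 ≡ 2.
  α_i^2 mod 11 = [5, 9, 3, 4, 4].
  S_2 = Σ v_i α_i^2 r_i = 7·5·6 + 8·9·3 + 3·3·4 + 2·4·5 + 2·4·2 = 518 ≡ 1.
  S = (4, 2, 1) ≠ 0, so r is not a codeword (an error is present).
Step 3: locate the error. For a single error e at position i, S_ℓ = v_i·e·α_i^ℓ, so α_err = S_1/S_0.
  S_0^{−1} = 4^{−1} = 3 (mod 11), so α_err = 2·3 = 6 ≡ 6 = α_3. Error position i = 3.
  Consistency check: S_2/S_1 = 1·6 = 6 ≡ 6 = α_err ✓ (single-error assumption holds).
Step 4: error magnitude e = S_0/v_3 = S_0·∏_{j≠3}(α_3 − α_j) = 4·4 = 16 ≡ 5 (mod 11).
Step 5: correct position 3: c_3 = r_3 − e = 4 − 5 ≡ 10 (mod 11). Hence c = [6, 3, 10, 5, 2].
  Check: interpolating c through the α_i gives m(x) = 9 + 2·x (degree < 2) with m(α_i) = c_i for every i, so c is indeed a codeword.


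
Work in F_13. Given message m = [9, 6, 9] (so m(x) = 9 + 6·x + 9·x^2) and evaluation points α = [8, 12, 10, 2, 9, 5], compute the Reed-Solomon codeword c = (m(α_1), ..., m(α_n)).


c = [9, 12, 7, 5, 12, 4]

Message polynomial: m(x) = 9 + 6·x + 9·x^2 (mod 13).
For each evaluation point α_i, compute m(α_i) mod 13:
  α_1 = 8: Horner steps 9 → 0 → 9, so m(8) = 9.
  α_2 = 12: Horner steps 9 → 10 → 12, so m(12) = 12.
  α_3 = 10: Horner steps 9 → 5 → 7, so m(10) = 7.
  α_4 = 2: Horner steps 9 → 11 → 5, so m(2) = 5.
  α_5 = 9: Horner steps 9 → 9 → 12, so m(9) = 12.
  α_6 = 5: Horner steps 9 → 12 → 4, so m(5) = 4.
Codeword c = [9, 12, 7, 5, 12, 4] ∈ F_13^6.


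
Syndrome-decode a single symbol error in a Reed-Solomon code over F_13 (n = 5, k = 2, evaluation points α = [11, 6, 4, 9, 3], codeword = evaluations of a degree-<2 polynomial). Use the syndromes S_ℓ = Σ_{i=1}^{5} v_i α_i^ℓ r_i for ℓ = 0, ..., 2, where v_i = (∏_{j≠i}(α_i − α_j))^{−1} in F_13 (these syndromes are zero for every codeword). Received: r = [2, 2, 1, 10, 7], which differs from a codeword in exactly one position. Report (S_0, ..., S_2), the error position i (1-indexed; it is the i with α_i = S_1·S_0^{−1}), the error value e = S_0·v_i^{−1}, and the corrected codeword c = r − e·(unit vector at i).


S = (4, 5, 3), error at position 1, error magnitude e = 4, c = [11, 2, 1, 10, 7].

Step 1: column multipliers v_i = (∏_{j≠i}(α_i − α_j))^{−1} mod 13.
  i = 1 (α = 11): (11−6)(11−4)(11−9)(11−3) = 5·7·2·8 = 560 ≡ 1, so v_1 = 1^{−1} = 1 (mod 13).
  i = 2 (α = 6): (6−11)(6−4)(6−9)(6−3) = (−5)·2·(−3)·3 = 90 ≡ 12, so v_2 = 12^{−1} = 12 (mod 13).
  i = 3 (α = 4): (4−11)(4−6)(4−9)(4−3) = (−7)·(−2)·(−5)·1 = −70 ≡ 8, so v_3 = 8^{−1} = 5 (mod 13).
  i = 4 (α = 9): (9−11)(9−6)(9−4)(9−3) = (−2)·3·5·6 = −180 ≡ 2, so v_4 = 2^{−1} = 7 (mod 13).
  i = 5 (α = 3): (3−11)(3−6)(3−4)(3−9) = (−8)·(−3)·(−1)·(−6) = 144 ≡ 1, so v_5 = 1^{−1} = 1 (mod 13).
  v = [1, 12, 5, 7, 1].
Step 2: syndromes of r = [2, 2, 1, 10, 7] (all sums mod 13).
  S_0 = Σ v_i r_i = 1·2 + 12·2 + 5·1 + 7·10 + 1·7 = 108 ≡ 4.
  S_1 = Σ v_i α_i r_i = 1·11·2 + 12·6·2 + 5·4·1 + 7·9·10 + 1·3·7 = 837 ≡ 5.
  α_i^2 mod 13 = [4, 10, 3, 3, 9].
  S_2 = Σ v_i α_i^2 r_i = 1·4·2 + 12·10·2 + 5·3·1 + 7·3·10 + 1·9·7 = 536 ≡ 3.
  S = (4, 5, 3) ≠ 0, so r is not a codeword (an error is present).
Step 3: locate the error. For a single error e at position i, S_ℓ = v_i·e·α_i^ℓ, so α_err = S_1/S_0.
  S_0^{−1} = 4^{−1} = 10 (mod 13), so α_err = 5·10 = 50 ≡ 11 = α_1. Error position i = 1.
  Consistency check: S_2/S_1 = 3·8 = 24 ≡ 11 = α_err ✓ (single-error assumption holds).
Step 4: error magnitude e = S_0/v_1 = S_0·∏_{j≠1}(α_1 − α_j) = 4·1 = 4 ≡ 4 (mod 13).
Step 5: correct position 1: c_1 = r_1 − e = 2 − 4 ≡ 11 (mod 13). Hence c = [11, 2, 1, 10, 7].
  Check: interpolating c through the α_i gives m(x) = 12 + 7·x (degree < 2) with m(α_i) = c_i for every i, so c is indeed a codeword.


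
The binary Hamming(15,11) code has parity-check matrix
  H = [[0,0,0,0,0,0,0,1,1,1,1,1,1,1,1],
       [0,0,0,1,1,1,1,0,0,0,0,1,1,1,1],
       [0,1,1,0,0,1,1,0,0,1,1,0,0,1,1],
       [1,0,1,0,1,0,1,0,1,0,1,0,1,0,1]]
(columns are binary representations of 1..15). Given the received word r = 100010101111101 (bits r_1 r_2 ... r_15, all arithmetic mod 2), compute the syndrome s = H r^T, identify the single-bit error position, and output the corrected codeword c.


s = (0, 1, 0, 1)^T, error position = 5, corrected codeword c = 100000101111101

Compute s = H r^T mod 2 one row at a time:
  s_1 = 0 + 1 + 1 + 1 + 1 + 1 + 0 + 1 = 6 ≡ 0 (mod 2).
  s_2 = 0 + 1 + 0 + 1 + 1 + 1 + 0 + 1 = 5 ≡ 1 (mod 2).
  s_3 = 0 + 0 + 0 + 1 + 1 + 1 + 0 + 1 = 4 ≡ 0 (mod 2).
  s_4 = 1 + 0 + 1 + 1 + 1 + 1 + 1 + 1 = 7 ≡ 1 (mod 2).
s = (0, 1, 0, 1)^T — this equals column 5 of H (binary 0101), so error is at position 5.
Correct: flip bit 5 of r = 100010101111101 to get c = 100000101111101.


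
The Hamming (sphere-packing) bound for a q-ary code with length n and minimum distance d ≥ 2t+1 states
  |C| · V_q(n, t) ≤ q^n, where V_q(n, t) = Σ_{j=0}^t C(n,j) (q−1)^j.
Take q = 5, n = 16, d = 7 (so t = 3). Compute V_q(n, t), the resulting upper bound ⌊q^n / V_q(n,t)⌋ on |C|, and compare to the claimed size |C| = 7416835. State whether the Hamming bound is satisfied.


V_q(n, t) = 37825, q^n = 152587890625, Hamming bound = 4034048, |C| = 7416835 > bound (violated).

Step 1: Compute V_q(n, t) = Σ_{j=0}^3 C(n, j) (q−1)^j.
  j = 0: C(16,0)·(4)^0 = 1·1 = 1.
  j = 1: C(16,1)·(4)^1 = 16·4 = 64.
  j = 2: C(16,2)·(4)^2 = 120·16 = 1920.
  j = 3: C(16,3)·(4)^3 = 560·64 = 35840.
  V_q(n, t) = 1 + 64 + 1920 + 35840 = 37825.
Step 2: q^n = 5^16 = 152587890625.
Step 3: Hamming bound ⌊q^n / V_q(n,t)⌋ = ⌊152587890625/37825⌋ = 4034048.
Step 4: Compare |C| = 7416835 to 4034048: violated.
The claimed |C| lies above the Hamming bound, so no 5-ary code of length 16 with d ≥ 7 can have 7416835 codewords.


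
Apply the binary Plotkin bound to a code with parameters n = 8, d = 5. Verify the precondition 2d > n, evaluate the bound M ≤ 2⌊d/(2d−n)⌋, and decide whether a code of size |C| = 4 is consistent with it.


Plotkin bound M ≤ 4; given |C| = 4 ≤ bound (satisfied).

Check applicability: 2d = 10, n = 8.
2d − n = 2 > 0, so Plotkin applies.
Compute d/(2d−n) = 5/2 ≈ 2.5000.
⌊d/(2d−n)⌋ = 2.
Plotkin bound: M ≤ 2·2 = 4.
Given |C| = 4, check: satisfied.
This |C| is at the Plotkin bound.


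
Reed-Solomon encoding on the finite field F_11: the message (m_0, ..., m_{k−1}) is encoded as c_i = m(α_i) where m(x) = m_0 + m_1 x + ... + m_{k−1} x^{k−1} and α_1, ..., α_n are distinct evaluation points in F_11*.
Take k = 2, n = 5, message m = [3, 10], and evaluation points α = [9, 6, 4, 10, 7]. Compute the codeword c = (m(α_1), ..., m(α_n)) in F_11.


c = [5, 8, 10, 4, 7]

Message polynomial: m(x) = 3 + 10·x (mod 11).
For each evaluation point α_i, compute m(α_i) mod 11:
  α_1 = 9: Horner steps 10 → 5, so m(9) = 5.
  α_2 = 6: Horner steps 10 → 8, so m(6) = 8.
  α_3 = 4: Horner steps 10 → 10, so m(4) = 10.
  α_4 = 10: Horner steps 10 → 4, so m(10) = 4.
  α_5 = 7: Horner steps 10 → 7, so m(7) = 7.
Codeword c = [5, 8, 10, 4, 7] ∈ F_11^5.


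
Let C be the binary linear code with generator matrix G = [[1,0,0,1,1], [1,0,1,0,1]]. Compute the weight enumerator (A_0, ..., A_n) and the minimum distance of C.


Weight distribution: A_0 = 1, A_2 = 1, A_3 = 2. Minimum distance d = 2.

Enumerate all 2^2 = 4 messages m ∈ F_2^2.
For each, compute codeword c = mG in F_2^5, then tally its weight.
  m = 00 → c = 00000, weight = 0.
  m = 10 → c = 10011, weight = 3.
  m = 01 → c = 10101, weight = 3.
  m = 11 → c = 00110, weight = 2.
Tally weights:
  weight 0: 1 codewords.
  weight 2: 1 codewords.
  weight 3: 2 codewords.
Minimum distance d = smallest w > 0 with A_w > 0 = 2.
Sanity: Σ A_w = 4 = 2^2 = 4 ✓.


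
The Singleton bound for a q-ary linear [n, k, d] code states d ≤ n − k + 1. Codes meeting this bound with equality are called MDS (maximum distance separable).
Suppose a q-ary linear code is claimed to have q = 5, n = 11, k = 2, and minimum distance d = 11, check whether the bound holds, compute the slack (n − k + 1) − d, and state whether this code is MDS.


Singleton RHS = n − k + 1 = 10, slack = -1, bound violated (no such code; not MDS).

Singleton bound: d ≤ n − k + 1.
Here n = 11, k = 2, so n − k + 1 = 10.
Given d = 11, check d ≤ 10: NO.
Slack = (n − k + 1) − d = -1.
The slack is negative: d = 11 exceeds n − k + 1 = 10 by 1, so the Singleton bound is violated and no linear [11, 2, 11]_5 code can exist. In particular it is not MDS (MDS requires d = n − k + 1 exactly).
Description: the claimed parameters are [11, 2, 11]_5; such a code would be impossible (violates the Singleton bound).


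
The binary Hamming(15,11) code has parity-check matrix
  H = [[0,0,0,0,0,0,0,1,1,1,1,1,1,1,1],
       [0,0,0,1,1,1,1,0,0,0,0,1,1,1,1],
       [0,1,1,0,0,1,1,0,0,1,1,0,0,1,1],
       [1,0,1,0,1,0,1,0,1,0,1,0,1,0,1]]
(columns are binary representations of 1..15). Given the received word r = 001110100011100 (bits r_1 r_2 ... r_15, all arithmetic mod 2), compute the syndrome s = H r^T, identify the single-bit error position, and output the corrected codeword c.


s = (1, 1, 1, 1)^T, error position = 15, corrected codeword c = 001110100011101

Compute s = H r^T mod 2 one row at a time:
  s_1 = 0 + 0 + 0 + 1 + 1 + 1 + 0 + 0 = 3 ≡ 1 (mod 2).
  s_2 = 1 + 1 + 0 + 1 + 1 + 1 + 0 + 0 = 5 ≡ 1 (mod 2).
  s_3 = 0 + 1 + 0 + 1 + 0 + 1 + 0 + 0 = 3 ≡ 1 (mod 2).
  s_4 = 0 + 1 + 1 + 1 + 0 + 1 + 1 + 0 = 5 ≡ 1 (mod 2).
s = (1, 1, 1, 1)^T — this equals column 15 of H (binary 1111), so error is at position 15.
Correct: flip bit 15 of r = 001110100011100 to get c = 001110100011101.


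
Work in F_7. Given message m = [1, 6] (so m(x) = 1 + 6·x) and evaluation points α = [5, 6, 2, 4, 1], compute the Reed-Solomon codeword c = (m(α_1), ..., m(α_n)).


c = [3, 2, 6, 4, 0]

Message polynomial: m(x) = 1 + 6·x (mod 7).
For each evaluation point α_i, compute m(α_i) mod 7:
  α_1 = 5: Horner steps 6 → 3, so m(5) = 3.
  α_2 = 6: Horner steps 6 → 2, so m(6) = 2.
  α_3 = 2: Horner steps 6 → 6, so m(2) = 6.
  α_4 = 4: Horner steps 6 → 4, so m(4) = 4.
  α_5 = 1: Horner steps 6 → 0, so m(1) = 0.
Codeword c = [3, 2, 6, 4, 0] ∈ F_7^5.


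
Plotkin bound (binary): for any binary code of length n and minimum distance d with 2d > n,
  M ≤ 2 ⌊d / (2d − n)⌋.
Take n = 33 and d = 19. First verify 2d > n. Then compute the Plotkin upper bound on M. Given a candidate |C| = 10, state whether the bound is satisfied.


Plotkin bound M ≤ 6; given |C| = 10 > bound (violated).

Check applicability: 2d = 38, n = 33.
2d − n = 5 > 0, so Plotkin applies.
Compute d/(2d−n) = 19/5 ≈ 3.8000.
⌊d/(2d−n)⌋ = 3.
Plotkin bound: M ≤ 2·3 = 6.
Given |C| = 10, check: VIOLATED.
This |C| is above the Plotkin bound, so no binary code with n = 33, d = 19 and 10 codewords exists.


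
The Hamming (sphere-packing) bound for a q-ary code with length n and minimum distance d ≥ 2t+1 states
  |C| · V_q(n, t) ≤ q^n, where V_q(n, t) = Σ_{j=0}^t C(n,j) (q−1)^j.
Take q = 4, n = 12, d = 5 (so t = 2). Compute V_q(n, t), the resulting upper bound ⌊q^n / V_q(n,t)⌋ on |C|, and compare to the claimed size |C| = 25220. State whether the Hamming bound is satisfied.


V_q(n, t) = 631, q^n = 16777216, Hamming bound = 26588, |C| = 25220 ≤ bound (satisfied).

Step 1: Compute V_q(n, t) = Σ_{j=0}^2 C(n, j) (q−1)^j.
  j = 0: C(12,0)·(3)^0 = 1·1 = 1.
  j = 1: C(12,1)·(3)^1 = 12·3 = 36.
  j = 2: C(12,2)·(3)^2 = 66·9 = 594.
  V_q(n, t) = 1 + 36 + 594 = 631.
Step 2: q^n = 4^12 = 16777216.
Step 3: Hamming bound ⌊q^n / V_q(n,t)⌋ = ⌊16777216/631⌋ = 26588.
Step 4: Compare |C| = 25220 to 26588: satisfied.
The claimed |C| lies below the Hamming bound.


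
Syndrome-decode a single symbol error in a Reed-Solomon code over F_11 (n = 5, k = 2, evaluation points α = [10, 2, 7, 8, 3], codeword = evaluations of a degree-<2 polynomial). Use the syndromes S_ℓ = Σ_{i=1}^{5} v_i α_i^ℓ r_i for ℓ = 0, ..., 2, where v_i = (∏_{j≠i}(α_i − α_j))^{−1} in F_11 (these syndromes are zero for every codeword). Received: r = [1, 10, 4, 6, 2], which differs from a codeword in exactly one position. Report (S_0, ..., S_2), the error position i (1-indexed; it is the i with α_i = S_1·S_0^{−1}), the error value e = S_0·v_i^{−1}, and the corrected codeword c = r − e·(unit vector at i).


S = (9, 8, 1), error at position 3, error magnitude e = 1, c = [1, 10, 3, 6, 2].

Step 1: column multipliers v_i = (∏_{j≠i}(α_i − α_j))^{−1} mod 11.
  i = 1 (α = 10): (10−2)(10−7)(10−8)(10−3) = 8·3·2·7 = 336 ≡ 6, so v_1 = 6^{−1} = 2 (mod 11).
  i = 2 (α = 2): (2−10)(2−7)(2−8)(2−3) = (−8)·(−5)·(−6)·(−1) = 240 ≡ 9, so v_2 = 9^{−1} = 5 (mod 11).
  i = 3 (α = 7): (7−10)(7−2)(7−8)(7−3) = (−3)·5·(−1)·4 = 60 ≡ 5, so v_3 = 5^{−1} = 9 (mod 11).
  i = 4 (α = 8): (8−10)(8−2)(8−7)(8−3) = (−2)·6·1·5 = −60 ≡ 6, so v_4 = 6^{−1} = 2 (mod 11).
  i = 5 (α = 3): (3−10)(3−2)(3−7)(3−8) = (−7)·1·(−4)·(−5) = −140 ≡ 3, so v_5 = 3^{−1} = 4 (mod 11).
  v = [2, 5, 9, 2, 4].
Step 2: syndromes of r = [1, 10, 4, 6, 2] (all sums mod 11).
  S_0 = Σ v_i r_i = 2·1 + 5·10 + 9·4 + 2·6 + 4·2 = 108 ≡ 9.
  S_1 = Σ v_i α_i r_i = 2·10·1 + 5·2·10 + 9·7·4 + 2·8·6 + 4·3·2 = 492 ≡ 8.
  α_i^2 mod 11 = [1, 4, 5, 9, 9].
  S_2 = Σ v_i α_i^2 r_i = 2·1·1 + 5·4·10 + 9·5·4 + 2·9·6 + 4·9·2 = 562 ≡ 1.
  S = (9, 8, 1) ≠ 0, so r is not a codeword (an error is present).
Step 3: locate the error. For a single error e at position i, S_ℓ = v_i·e·α_i^ℓ, so α_err = S_1/S_0.
  S_0^{−1} = 9^{−1} = 5 (mod 11), so α_err = 8·5 = 40 ≡ 7 = α_3. Error position i = 3.
  Consistency check: S_2/S_1 = 1·7 = 7 ≡ 7 = α_err ✓ (single-error assumption holds).
Step 4: error magnitude e = S_0/v_3 = S_0·∏_{j≠3}(α_3 − α_j) = 9·5 = 45 ≡ 1 (mod 11).
Step 5: correct position 3: c_3 = r_3 − e = 4 − 1 ≡ 3 (mod 11). Hence c = [1, 10, 3, 6, 2].
  Check: interpolating c through the α_i gives m(x) = 4 + 3·x (degree < 2) with m(α_i) = c_i for every i, so c is indeed a codeword.


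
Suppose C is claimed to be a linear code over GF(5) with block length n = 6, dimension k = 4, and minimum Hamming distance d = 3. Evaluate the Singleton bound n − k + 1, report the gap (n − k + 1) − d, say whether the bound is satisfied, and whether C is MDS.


Singleton RHS = n − k + 1 = 3, slack = 0, bound satisfied, MDS.

Singleton bound: d ≤ n − k + 1.
Here n = 6, k = 4, so n − k + 1 = 3.
Given d = 3, check d ≤ 3: YES.
Slack = (n − k + 1) − d = 0.
The code is MDS (slack = 0).
Description: the claimed parameters are [6, 4, 3]_5; such a code would be MDS (meets Singleton bound).


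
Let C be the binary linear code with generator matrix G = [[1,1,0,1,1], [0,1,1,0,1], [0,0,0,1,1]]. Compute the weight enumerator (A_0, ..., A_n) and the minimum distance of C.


Weight distribution: A_0 = 1, A_2 = 2, A_3 = 4, A_4 = 1. Minimum distance d = 2.

Enumerate all 2^3 = 8 messages m ∈ F_2^3.
For each, compute codeword c = mG in F_2^5, then tally its weight.
  m = 000 → c = 00000, weight = 0.
  m = 100 → c = 11011, weight = 4.
  m = 010 → c = 01101, weight = 3.
  m = 110 → c = 10110, weight = 3.
  m = 001 → c = 00011, weight = 2.
  m = 101 → c = 11000, weight = 2.
  m = 011 → c = 01110, weight = 3.
  m = 111 → c = 10101, weight = 3.
Tally weights:
  weight 0: 1 codewords.
  weight 2: 2 codewords.
  weight 3: 4 codewords.
  weight 4: 1 codewords.
Minimum distance d = smallest w > 0 with A_w > 0 = 2.
Sanity: Σ A_w = 8 = 2^3 = 8 ✓.


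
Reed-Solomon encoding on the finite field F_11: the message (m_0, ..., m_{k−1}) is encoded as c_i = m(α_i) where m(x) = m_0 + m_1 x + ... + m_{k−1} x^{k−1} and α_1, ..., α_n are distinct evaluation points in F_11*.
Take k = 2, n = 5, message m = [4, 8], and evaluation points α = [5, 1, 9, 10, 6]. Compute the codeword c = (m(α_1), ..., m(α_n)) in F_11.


c = [0, 1, 10, 7, 8]

Message polynomial: m(x) = 4 + 8·x (mod 11).
For each evaluation point α_i, compute m(α_i) mod 11:
  α_1 = 5: Horner steps 8 → 0, so m(5) = 0.
  α_2 = 1: Horner steps 8 → 1, so m(1) = 1.
  α_3 = 9: Horner steps 8 → 10, so m(9) = 10.
  α_4 = 10: Horner steps 8 → 7, so m(10) = 7.
  α_5 = 6: Horner steps 8 → 8, so m(6) = 8.
Codeword c = [0, 1, 10, 7, 8] ∈ F_11^5.


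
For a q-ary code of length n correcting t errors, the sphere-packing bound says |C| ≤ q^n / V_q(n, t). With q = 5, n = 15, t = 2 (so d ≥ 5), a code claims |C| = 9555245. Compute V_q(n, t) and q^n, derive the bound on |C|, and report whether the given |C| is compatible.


V_q(n, t) = 1741, q^n = 30517578125, Hamming bound = 17528764, |C| = 9555245 ≤ bound (satisfied).

Step 1: Compute V_q(n, t) = Σ_{j=0}^2 C(n, j) (q−1)^j.
  j = 0: C(15,0)·(4)^0 = 1·1 = 1.
  j = 1: C(15,1)·(4)^1 = 15·4 = 60.
  j = 2: C(15,2)·(4)^2 = 105·16 = 1680.
  V_q(n, t) = 1 + 60 + 1680 = 1741.
Step 2: q^n = 5^15 = 30517578125.
Step 3: Hamming bound ⌊q^n / V_q(n,t)⌋ = ⌊30517578125/1741⌋ = 17528764.
Step 4: Compare |C| = 9555245 to 17528764: satisfied.
The claimed |C| lies below the Hamming bound.


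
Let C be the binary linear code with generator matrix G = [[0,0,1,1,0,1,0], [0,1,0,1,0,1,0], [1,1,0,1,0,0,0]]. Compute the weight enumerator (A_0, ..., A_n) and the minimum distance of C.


Weight distribution: A_0 = 1, A_2 = 2, A_3 = 4, A_4 = 1. Minimum distance d = 2.

Enumerate all 2^3 = 8 messages m ∈ F_2^3.
For each, compute codeword c = mG in F_2^7, then tally its weight.
  m = 000 → c = 0000000, weight = 0.
  m = 100 → c = 0011010, weight = 3.
  m = 010 → c = 0101010, weight = 3.
  m = 110 → c = 0110000, weight = 2.
  m = 001 → c = 1101000, weight = 3.
  m = 101 → c = 1110010, weight = 4.
  m = 011 → c = 1000010, weight = 2.
  m = 111 → c = 1011000, weight = 3.
Tally weights:
  weight 0: 1 codewords.
  weight 2: 2 codewords.
  weight 3: 4 codewords.
  weight 4: 1 codewords.
Minimum distance d = smallest w > 0 with A_w > 0 = 2.
Sanity: Σ A_w = 8 = 2^3 = 8 ✓.


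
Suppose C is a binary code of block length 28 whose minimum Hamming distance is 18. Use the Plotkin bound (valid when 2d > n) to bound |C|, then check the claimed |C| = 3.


Plotkin bound M ≤ 4; given |C| = 3 ≤ bound (satisfied).

Check applicability: 2d = 36, n = 28.
2d − n = 8 > 0, so Plotkin applies.
Compute d/(2d−n) = 18/8 ≈ 2.2500.
⌊d/(2d−n)⌋ = 2.
Plotkin bound: M ≤ 2·2 = 4.
Given |C| = 3, check: satisfied.
This |C| is below the Plotkin bound.


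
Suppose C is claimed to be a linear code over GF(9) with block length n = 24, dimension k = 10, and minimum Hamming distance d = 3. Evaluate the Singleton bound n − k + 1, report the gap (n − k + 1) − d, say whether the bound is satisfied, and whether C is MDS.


Singleton RHS = n − k + 1 = 15, slack = 12, bound satisfied, not MDS.

Singleton bound: d ≤ n − k + 1.
Here n = 24, k = 10, so n − k + 1 = 15.
Given d = 3, check d ≤ 15: YES.
Slack = (n − k + 1) − d = 12.
The code is NOT MDS (slack = 12 > 0).
Description: the claimed parameters are [24, 10, 3]_9; such a code would be non-MDS.


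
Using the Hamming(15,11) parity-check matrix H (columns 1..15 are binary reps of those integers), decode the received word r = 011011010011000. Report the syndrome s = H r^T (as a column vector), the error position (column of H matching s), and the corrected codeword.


s = (1, 1, 0, 1)^T, error position = 13, corrected codeword c = 011011010011100

Compute s = H r^T mod 2 one row at a time:
  s_1 = 1 + 0 + 0 + 1 + 1 + 0 + 0 + 0 = 3 ≡ 1 (mod 2).
  s_2 = 0 + 1 + 1 + 0 + 1 + 0 + 0 + 0 = 3 ≡ 1 (mod 2).
  s_3 = 1 + 1 + 1 + 0 + 0 + 1 + 0 + 0 = 4 ≡ 0 (mod 2).
  s_4 = 0 + 1 + 1 + 0 + 0 + 1 + 0 + 0 = 3 ≡ 1 (mod 2).
s = (1, 1, 0, 1)^T — this equals column 13 of H (binary 1101), so error is at position 13.
Correct: flip bit 13 of r = 011011010011000 to get c = 011011010011100.


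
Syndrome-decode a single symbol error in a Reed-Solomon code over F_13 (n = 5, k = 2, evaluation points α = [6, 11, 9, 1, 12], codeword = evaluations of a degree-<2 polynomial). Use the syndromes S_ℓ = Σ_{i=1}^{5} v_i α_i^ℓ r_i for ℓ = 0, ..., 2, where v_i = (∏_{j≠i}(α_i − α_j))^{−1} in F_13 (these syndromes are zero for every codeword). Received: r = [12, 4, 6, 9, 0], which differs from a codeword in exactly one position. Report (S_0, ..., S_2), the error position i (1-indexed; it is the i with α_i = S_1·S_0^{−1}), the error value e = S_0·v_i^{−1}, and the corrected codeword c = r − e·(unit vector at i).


S = (7, 12, 2), error at position 2, error magnitude e = 2, c = [12, 2, 6, 9, 0].

Step 1: column multipliers v_i = (∏_{j≠i}(α_i − α_j))^{−1} mod 13.
  i = 1 (α = 6): (6−11)(6−9)(6−1)(6−12) = (−5)·(−3)·5·(−6) = −450 ≡ 5, so v_1 = 5^{−1} = 8 (mod 13).
  i = 2 (α = 11): (11−6)(11−9)(11−1)(11−12) = 5·2·10·(−1) = −100 ≡ 4, so v_2 = 4^{−1} = 10 (mod 13).
  i = 3 (α = 9): (9−6)(9−11)(9−1)(9−12) = 3·(−2)·8·(−3) = 144 ≡ 1, so v_3 = 1^{−1} = 1 (mod 13).
  i = 4 (α = 1): (1−6)(1−11)(1−9)(1−12) = (−5)·(−10)·(−8)·(−11) = 4400 ≡ 6, so v_4 = 6^{−1} = 11 (mod 13).
  i = 5 (α = 12): (12−6)(12−11)(12−9)(12−1) = 6·1·3·11 = 198 ≡ 3, so v_5 = 3^{−1} = 9 (mod 13).
  v = [8, 10, 1, 11, 9].
Step 2: syndromes of r = [12, 4, 6, 9, 0] (all sums mod 13).
  S_0 = Σ v_i r_i = 8·12 + 10·4 + 1·6 + 11·9 + 9·0 = 241 ≡ 7.
  S_1 = Σ v_i α_i r_i = 8·6·12 + 10·11·4 + 1·9·6 + 11·1·9 + 9·12·0 = 1169 ≡ 12.
  α_i^2 mod 13 = [10, 4, 3, 1, 1].
  S_2 = Σ v_i α_i^2 r_i = 8·10·12 + 10·4·4 + 1·3·6 + 11·1·9 + 9·1·0 = 1237 ≡ 2.
  S = (7, 12, 2) ≠ 0, so r is not a codeword (an error is present).
Step 3: locate the error. For a single error e at position i, S_ℓ = v_i·e·α_i^ℓ, so α_err = S_1/S_0.
  S_0^{−1} = 7^{−1} = 2 (mod 13), so α_err = 12·2 = 24 ≡ 11 = α_2. Error position i = 2.
  Consistency check: S_2/S_1 = 2·12 = 24 ≡ 11 = α_err ✓ (single-error assumption holds).
Step 4: error magnitude e = S_0/v_2 = S_0·∏_{j≠2}(α_2 − α_j) = 7·4 = 28 ≡ 2 (mod 13).
Step 5: correct position 2: c_2 = r_2 − e = 4 − 2 ≡ 2 (mod 13). Hence c = [12, 2, 6, 9, 0].
  Check: interpolating c through the α_i gives m(x) = 11 + 11·x (degree < 2) with m(α_i) = c_i for every i, so c is indeed a codeword.


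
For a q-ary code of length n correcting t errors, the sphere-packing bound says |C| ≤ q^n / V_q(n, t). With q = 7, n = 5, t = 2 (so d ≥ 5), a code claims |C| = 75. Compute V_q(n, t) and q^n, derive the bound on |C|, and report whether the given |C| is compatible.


V_q(n, t) = 391, q^n = 16807, Hamming bound = 42, |C| = 75 > bound (violated).

Step 1: Compute V_q(n, t) = Σ_{j=0}^2 C(n, j) (q−1)^j.
  j = 0: C(5,0)·(6)^0 = 1·1 = 1.
  j = 1: C(5,1)·(6)^1 = 5·6 = 30.
  j = 2: C(5,2)·(6)^2 = 10·36 = 360.
  V_q(n, t) = 1 + 30 + 360 = 391.
Step 2: q^n = 7^5 = 16807.
Step 3: Hamming bound ⌊q^n / V_q(n,t)⌋ = ⌊16807/391⌋ = 42.
Step 4: Compare |C| = 75 to 42: violated.
The claimed |C| lies above the Hamming bound, so no 7-ary code of length 5 with d ≥ 5 can have 75 codewords.


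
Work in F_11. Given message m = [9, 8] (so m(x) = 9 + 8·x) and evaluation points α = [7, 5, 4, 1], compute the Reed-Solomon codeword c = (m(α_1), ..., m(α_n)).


c = [10, 5, 8, 6]

Message polynomial: m(x) = 9 + 8·x (mod 11).
For each evaluation point α_i, compute m(α_i) mod 11:
  α_1 = 7: Horner steps 8 → 10, so m(7) = 10.
  α_2 = 5: Horner steps 8 → 5, so m(5) = 5.
  α_3 = 4: Horner steps 8 → 8, so m(4) = 8.
  α_4 = 1: Horner steps 8 → 6, so m(1) = 6.
Codeword c = [10, 5, 8, 6] ∈ F_11^4.


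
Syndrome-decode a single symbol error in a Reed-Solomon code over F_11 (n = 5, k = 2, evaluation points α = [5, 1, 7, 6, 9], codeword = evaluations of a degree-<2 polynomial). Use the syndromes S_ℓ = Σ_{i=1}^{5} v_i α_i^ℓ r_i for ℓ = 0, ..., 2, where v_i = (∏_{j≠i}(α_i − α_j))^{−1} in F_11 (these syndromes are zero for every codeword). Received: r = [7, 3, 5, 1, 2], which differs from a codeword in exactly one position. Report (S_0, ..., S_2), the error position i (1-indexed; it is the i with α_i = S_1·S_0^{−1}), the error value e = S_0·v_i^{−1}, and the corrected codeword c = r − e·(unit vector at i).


S = (10, 6, 8), error at position 1, error magnitude e = 10, c = [8, 3, 5, 1, 2].

Step 1: column multipliers v_i = (∏_{j≠i}(α_i − α_j))^{−1} mod 11.
  i = 1 (α = 5): (5−1)(5−7)(5−6)(5−9) = 4·(−2)·(−1)·(−4) = −32 ≡ 1, so v_1 = 1^{−1} = 1 (mod 11).
  i = 2 (α = 1): (1−5)(1−7)(1−6)(1−9) = (−4)·(−6)·(−5)·(−8) = 960 ≡ 3, so v_2 = 3^{−1} = 4 (mod 11).
  i = 3 (α = 7): (7−5)(7−1)(7−6)(7−9) = 2·6·1·(−2) = −24 ≡ 9, so v_3 = 9^{−1} = 5 (mod 11).
  i = 4 (α = 6): (6−5)(6−1)(6−7)(6−9) = 1·5·(−1)·(−3) = 15 ≡ 4, so v_4 = 4^{−1} = 3 (mod 11).
  i = 5 (α = 9): (9−5)(9−1)(9−7)(9−6) = 4·8·2·3 = 192 ≡ 5, so v_5 = 5^{−1} = 9 (mod 11).
  v = [1, 4, 5, 3, 9].
Step 2: syndromes of r = [7, 3, 5, 1, 2] (all sums mod 11).
  S_0 = Σ v_i r_i = 1·7 + 4·3 + 5·5 + 3·1 + 9·2 = 65 ≡ 10.
  S_1 = Σ v_i α_i r_i = 1·5·7 + 4·1·3 + 5·7·5 + 3·6·1 + 9·9·2 = 402 ≡ 6.
  α_i^2 mod 11 = [3, 1, 5, 3, 4].
  S_2 = Σ v_i α_i^2 r_i = 1·3·7 + 4·1·3 + 5·5·5 + 3·3·1 + 9·4·2 = 239 ≡ 8.
  S = (10, 6, 8) ≠ 0, so r is not a codeword (an error is present).
Step 3: locate the error. For a single error e at position i, S_ℓ = v_i·e·α_i^ℓ, so α_err = S_1/S_0.
  S_0^{−1} = 10^{−1} = 10 (mod 11), so α_err = 6·10 = 60 ≡ 5 = α_1. Error position i = 1.
  Consistency check: S_2/S_1 = 8·2 = 16 ≡ 5 = α_err ✓ (single-error assumption holds).
Step 4: error magnitude e = S_0/v_1 = S_0·∏_{j≠1}(α_1 − α_j) = 10·1 = 10 ≡ 10 (mod 11).
Step 5: correct position 1: c_1 = r_1 − e = 7 − 10 ≡ 8 (mod 11). Hence c = [8, 3, 5, 1, 2].
  Check: interpolating c through the α_i gives m(x) = 10 + 4·x (degree < 2) with m(α_i) = c_i for every i, so c is indeed a codeword.


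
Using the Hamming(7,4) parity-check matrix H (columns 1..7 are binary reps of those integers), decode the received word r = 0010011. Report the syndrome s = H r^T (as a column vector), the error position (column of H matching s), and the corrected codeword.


s = (0, 1, 0)^T, error position = 2, corrected codeword c = 0110011

Compute s = H r^T mod 2 one row at a time:
  s_1 = 0 + 0 + 1 + 1 = 2 ≡ 0 (mod 2).
  s_2 = 0 + 1 + 1 + 1 = 3 ≡ 1 (mod 2).
  s_3 = 0 + 1 + 0 + 1 = 2 ≡ 0 (mod 2).
s = (0, 1, 0)^T — this equals column 2 of H (binary 010), so error is at position 2.
Correct: flip bit 2 of r = 0010011 to get c = 0110011.


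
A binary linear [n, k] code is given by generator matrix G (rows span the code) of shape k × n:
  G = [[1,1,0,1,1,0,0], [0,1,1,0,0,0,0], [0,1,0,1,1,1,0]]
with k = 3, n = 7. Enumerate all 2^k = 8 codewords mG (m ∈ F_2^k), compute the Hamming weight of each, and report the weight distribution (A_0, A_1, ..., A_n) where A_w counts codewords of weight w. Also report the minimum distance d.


Weight distribution: A_0 = 1, A_2 = 2, A_4 = 5. Minimum distance d = 2.

Enumerate all 2^3 = 8 messages m ∈ F_2^3.
For each, compute codeword c = mG in F_2^7, then tally its weight.
  m = 000 → c = 0000000, weight = 0.
  m = 100 → c = 1101100, weight = 4.
  m = 010 → c = 0110000, weight = 2.
  m = 110 → c = 1011100, weight = 4.
  m = 001 → c = 0101110, weight = 4.
  m = 101 → c = 1000010, weight = 2.
  m = 011 → c = 0011110, weight = 4.
  m = 111 → c = 1110010, weight = 4.
Tally weights:
  weight 0: 1 codewords.
  weight 2: 2 codewords.
  weight 4: 5 codewords.
Minimum distance d = smallest w > 0 with A_w > 0 = 2.
Sanity: Σ A_w = 8 = 2^3 = 8 ✓.
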